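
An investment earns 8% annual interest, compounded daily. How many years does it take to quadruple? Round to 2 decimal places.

17.33 years

(1 + 0.000219178)^(365t) = 4.
365t = ln 4 / ln(1 + 0.000219178) ≈ 1.3863/0.000219154 ≈ 6325.6611.
t ≈ 17.3306.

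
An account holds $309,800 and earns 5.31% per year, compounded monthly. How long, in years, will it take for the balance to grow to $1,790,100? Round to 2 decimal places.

33.11 years

(1 + 0.004425)^(12t) = 1,790,100/309,800 = 5.7782.
12t·ln(1 + 0.004425) = ln(5.7782); 12t = 1.7541/0.00441524 ≈ 397.2831.
t ≈ 33.1069 years.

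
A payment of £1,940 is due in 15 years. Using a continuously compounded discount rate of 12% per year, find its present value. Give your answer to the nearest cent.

£320.68

P = A·e^(−rt) = 1,940·e^(−1.8).
e^(−1.8) ≈ 0.1652988882, so P ≈ 320.6798.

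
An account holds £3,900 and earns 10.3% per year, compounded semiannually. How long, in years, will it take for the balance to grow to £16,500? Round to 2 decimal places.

14.36 years

(1 + 0.0515)^(2t) = 16,500/3,900 = 4.2308.
2t·ln(1 + 0.0515) = ln(4.2308); 2t = 1.4424/0.0502177 ≈ 28.7226.
t ≈ 14.3613 years.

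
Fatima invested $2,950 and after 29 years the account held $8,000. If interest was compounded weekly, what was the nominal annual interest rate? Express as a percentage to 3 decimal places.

3.441%

(1 + r/52)^1508 = 8,000/2,950 = 2.71186.
1 + r/52 = 2.71186^(1/1508) ≈ 1.000662, so r/52 ≈ 0.000661781.
r ≈ 52·0.000661781 = 3.44126%.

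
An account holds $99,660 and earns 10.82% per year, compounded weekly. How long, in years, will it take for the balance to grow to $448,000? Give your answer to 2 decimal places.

(1 + 0.00208077)^(52t) = 448,000/99,660 = 4.4953.
52t·ln(1 + 0.00208077) = ln(4.4953); 52t = 1.503/0.00207861 ≈ 723.0941.
t ≈ 13.9057 years.

13.91 years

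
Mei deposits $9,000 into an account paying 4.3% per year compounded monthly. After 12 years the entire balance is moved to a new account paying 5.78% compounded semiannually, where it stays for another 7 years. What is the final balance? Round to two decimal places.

Phase 1: 9,000·(1 + 0.043/12)^144 ≈ 15,063.9170.
Phase 2: 15,063.9170·(1 + 0.0289)^14 ≈ 22,447.2041.

$22,447.20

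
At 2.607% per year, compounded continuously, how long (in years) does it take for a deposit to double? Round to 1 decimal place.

e^(0.02607t) = 2, so 0.02607t = ln 2 ≈ 0.69315.
t ≈ 0.69315/0.02607 ≈ 26.5879.

26.6 years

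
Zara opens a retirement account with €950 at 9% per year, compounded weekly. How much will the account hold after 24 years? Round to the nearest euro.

Periodic rate = 9%/52 = 0.00173077; periods = 52·24 = 1248.
A = 950·(1 + 0.09/52)^1248 ≈ 950·8.654963083 ≈ 8,222.2149.

€8,222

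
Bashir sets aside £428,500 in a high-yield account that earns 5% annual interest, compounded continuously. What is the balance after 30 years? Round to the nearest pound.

£1,920,404

A = P·e^(rt) = 428,500·e^(0.05·30) = 428,500·e^1.5.
e^1.5 ≈ 4.481689070338, so A ≈ 1,920,403.7666.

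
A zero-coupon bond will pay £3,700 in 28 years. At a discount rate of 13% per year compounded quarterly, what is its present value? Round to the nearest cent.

£102.92

Growth factor = (1 + 0.0325)^112 ≈ 35.94899526.
P = 3,700/35.94899526 ≈ 102.9236.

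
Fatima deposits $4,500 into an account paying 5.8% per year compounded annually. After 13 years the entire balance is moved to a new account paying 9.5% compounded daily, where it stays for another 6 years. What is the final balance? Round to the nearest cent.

After 13 years at 5.8%: 4,500 × 2.0811993428 ≈ 9,365.3970.
Then 6 years at 9.5%: 9,365.3970 × 1.7681359124 ≈ 16,559.2948.

$16,559.29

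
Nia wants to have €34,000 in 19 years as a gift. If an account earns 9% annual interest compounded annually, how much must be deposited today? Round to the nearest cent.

€6,612.65

Annual rate = 9% = 0.09; 19 periods.
P = 34,000/(1 + 0.09)^19 ≈ 34,000/5.1416612548 ≈ 6,612.6488.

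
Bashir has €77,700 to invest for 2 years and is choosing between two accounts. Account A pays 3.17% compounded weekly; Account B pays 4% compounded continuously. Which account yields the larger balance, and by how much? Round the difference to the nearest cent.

A: (1 + 0.0317/52)^104 ≈ 1.0654323541, so 77,700 × 1.0654323541 ≈ 82,784.0939.
B: e^(0.04·2) = e^0.08 ≈ 1.0832870677, so 77,700 × 1.0832870677 ≈ 84,171.4052.
Difference ≈ 1,387.3112 in favor of B.

Account B, by €1,387.31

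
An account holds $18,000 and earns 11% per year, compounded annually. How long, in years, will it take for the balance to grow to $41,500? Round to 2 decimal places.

8.00 years

We need (1 + 0.11)^t = 2.3056, so t = ln 2.3056 / ln 1.11 ≈ 8.0042.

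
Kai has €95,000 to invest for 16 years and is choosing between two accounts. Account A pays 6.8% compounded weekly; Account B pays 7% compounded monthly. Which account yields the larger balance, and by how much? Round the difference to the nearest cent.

Account B, by €8,424.11

A: (1 + 0.068/52)^832 ≈ 2.96622243237, so 95,000 × 2.96622243237 ≈ 281,791.1311.
B: (1 + 0.07/12)^192 ≈ 3.0548973204, so 95,000 × 3.0548973204 ≈ 290,215.2454.
Difference ≈ 8,424.1144 in favor of B.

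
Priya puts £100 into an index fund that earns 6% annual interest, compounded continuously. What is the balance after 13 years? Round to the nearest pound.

A = P·e^(rt) = 100·e^(0.06·13) = 100·e^0.78.
e^0.78 ≈ 2.18147227, so A ≈ 218.1472.

£218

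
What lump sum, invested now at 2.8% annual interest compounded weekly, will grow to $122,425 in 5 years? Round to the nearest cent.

Growth factor = (1 + 0.028/52)^260 ≈ 1.15023045876.
P = 122,425/1.15023045876 ≈ 106,435.1922.

$106,435.19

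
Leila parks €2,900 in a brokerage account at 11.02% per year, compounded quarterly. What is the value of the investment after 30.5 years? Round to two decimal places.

Periodic rate = 11.02%/4 = 0.02755; periods = 4·30.5 = 122.
A = 2,900·(1 + 0.02755)^122 ≈ 2,900·27.539849172 ≈ 79,865.5626.

€79,865.56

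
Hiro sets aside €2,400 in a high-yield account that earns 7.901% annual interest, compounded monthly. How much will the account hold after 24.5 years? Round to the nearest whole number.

€16,525

Growth factor = (1 + 0.07901/12)^294 ≈ 6.8853791597.
A ≈ 2,400 × 6.8853791597 ≈ 16,524.9100.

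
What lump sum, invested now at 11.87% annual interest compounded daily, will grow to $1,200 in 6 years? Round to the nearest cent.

Periodic rate = 11.87%/365 = 0.000325205; 2190 periods.
P = 1,200/(1 + 0.1187/365)^2190 ≈ 1,200/2.038234964 ≈ 588.7447.

$588.74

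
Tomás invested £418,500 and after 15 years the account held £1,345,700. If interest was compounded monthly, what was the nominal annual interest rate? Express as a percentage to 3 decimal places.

(1 + r/12)^180 = 1,345,700/418,500 = 3.21553.
1 + r/12 = 3.21553^(1/180) ≈ 1.00651, so r/12 ≈ 0.00650995.
r ≈ 12·0.00650995 = 7.81194%.

7.812%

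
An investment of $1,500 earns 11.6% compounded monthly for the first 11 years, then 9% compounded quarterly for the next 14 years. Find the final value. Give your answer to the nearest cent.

Phase 1: 1,500·(1 + 0.116/12)^132 ≈ 5,340.5959.
Phase 2: 5,340.5959·(1 + 0.0225)^56 ≈ 18,566.7312.

$18,566.73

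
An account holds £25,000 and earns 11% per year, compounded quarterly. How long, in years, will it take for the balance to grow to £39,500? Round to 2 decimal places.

4.22 years

(1 + 0.0275)^(4t) = 39,500/25,000 = 1.58.
4t·ln(1 + 0.0275) = ln(1.58); 4t = 0.45742/0.0271287 ≈ 16.8613.
t ≈ 4.2153 years.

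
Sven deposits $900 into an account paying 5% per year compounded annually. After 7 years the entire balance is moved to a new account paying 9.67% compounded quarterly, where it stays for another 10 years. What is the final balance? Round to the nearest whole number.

$3,293

Phase 1: 900·(1 + 0.05)^7 ≈ 1,266.3904.
Phase 2: 1,266.3904·(1 + 0.024175)^40 ≈ 3,292.5655.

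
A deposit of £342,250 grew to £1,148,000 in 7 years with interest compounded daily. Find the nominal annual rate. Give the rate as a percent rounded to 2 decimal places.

17.29%

(1 + r/365)^2555 = 1,148,000/342,250 = 3.35427.
1 + r/365 = 3.35427^(1/2555) ≈ 1.000474, so r/365 ≈ 0.000473785.
r ≈ 365·0.000473785 = 17.29317%.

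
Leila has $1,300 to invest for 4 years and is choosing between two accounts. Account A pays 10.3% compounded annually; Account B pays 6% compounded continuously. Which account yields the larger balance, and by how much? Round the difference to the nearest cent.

Account A, by $271.55

Account A growth factor: (1 + 0.103)^4 ≈ 1.480137459; balance ≈ 1,924.1787.
Account B growth factor: e^(0.06·4) = e^0.24 ≈ 1.27124915; balance ≈ 1,652.6239.
Account A is larger by 271.5548.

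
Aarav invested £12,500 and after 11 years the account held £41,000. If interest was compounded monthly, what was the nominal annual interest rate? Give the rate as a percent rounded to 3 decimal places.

The 132-period growth factor is 41,000/12,500 = 3.28.
r/12 = 3.28^(1/132) − 1 ≈ 0.00903942, so r ≈ 12·0.00903942 = 10.84731%.

10.847%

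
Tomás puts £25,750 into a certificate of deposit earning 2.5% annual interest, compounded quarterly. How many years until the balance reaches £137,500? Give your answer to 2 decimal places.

67.22 years

(1 + 0.00625)^(4t) = 137,500/25,750 = 5.3398.
4t·ln(1 + 0.00625) = ln(5.3398); 4t = 1.6752/0.00623055 ≈ 268.8670.
t ≈ 67.2168 years.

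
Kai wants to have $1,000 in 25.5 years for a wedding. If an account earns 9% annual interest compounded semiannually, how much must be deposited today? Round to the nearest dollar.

$106

Periodic rate = 9%/2 = 0.045; 51 periods.
P = 1,000/(1 + 0.045)^51 ≈ 1,000/9.4391049 ≈ 105.9422.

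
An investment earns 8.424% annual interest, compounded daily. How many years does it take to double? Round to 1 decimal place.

8.2 years

(1 + 0.000230795)^(365t) = 2.
365t = ln 2 / ln(1 + 0.000230795) ≈ 0.69315/0.000230768 ≈ 3003.6552.
t ≈ 8.2292.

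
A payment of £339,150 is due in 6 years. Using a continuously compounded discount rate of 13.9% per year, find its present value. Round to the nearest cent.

£147,295.75

P = A·e^(−rt) = 339,150·e^(−0.834).
e^(−0.834) ≈ 0.434308572924, so P ≈ 147,295.7525.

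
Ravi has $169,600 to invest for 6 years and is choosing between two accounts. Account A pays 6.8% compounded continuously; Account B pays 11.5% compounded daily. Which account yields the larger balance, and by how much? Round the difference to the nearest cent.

Account A growth factor: e^(0.068·6) = e^0.408 ≈ 1.50380716117; balance ≈ 255,045.6945.
Account B growth factor: (1 + 0.115/365)^2190 ≈ 1.99349887638; balance ≈ 338,097.4094.
Account B is larger by 83,051.7149.

Account B, by $83,051.71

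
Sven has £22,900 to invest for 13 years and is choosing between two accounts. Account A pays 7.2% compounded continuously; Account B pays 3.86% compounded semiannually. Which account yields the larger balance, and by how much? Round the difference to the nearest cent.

Account A, by £20,746.21

A: e^(0.072·13) = e^0.936 ≈ 2.5497619452, so 22,900 × 2.5497619452 ≈ 58,389.5485.
B: (1 + 0.0193)^26 ≈ 1.6438138281, so 22,900 × 1.6438138281 ≈ 37,643.3367.
Difference ≈ 20,746.2119 in favor of A.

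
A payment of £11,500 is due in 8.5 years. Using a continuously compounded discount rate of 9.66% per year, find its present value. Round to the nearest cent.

P = A·e^(−rt) = 11,500·e^(−0.8211).
e^(−0.8211) ≈ 0.43994744605, so P ≈ 5,059.3956.

£5,059.40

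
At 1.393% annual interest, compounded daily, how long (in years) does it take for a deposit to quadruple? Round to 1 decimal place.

(1 + 0.0000381644)^(365t) = 4.
365t = ln 4 / ln(1 + 0.0000381644) ≈ 1.3863/3.81637e-05 ≈ 36324.9890.
t ≈ 99.5205.

99.5 years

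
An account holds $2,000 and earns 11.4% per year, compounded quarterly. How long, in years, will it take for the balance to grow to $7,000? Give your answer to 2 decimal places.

We need (1 + 0.0285)^(4t) = 3.5, so 4t = ln 3.5 / ln 1.0285 ≈ 44.5800.
t ≈ 44.5800/4 = 11.1450 years.

11.15 years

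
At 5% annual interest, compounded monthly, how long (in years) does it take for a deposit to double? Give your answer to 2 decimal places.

13.89 years

(1 + 0.00416667)^(12t) = 2.
12t = ln 2 / ln(1 + 0.00416667) ≈ 0.69315/0.00415801 ≈ 166.7017.
t ≈ 13.8918.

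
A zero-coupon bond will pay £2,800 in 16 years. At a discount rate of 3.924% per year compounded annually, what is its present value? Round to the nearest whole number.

£1,513

Annual rate = 3.924% = 0.03924; 16 periods.
P = 2,800/(1 + 0.03924)^16 ≈ 2,800/1.85120139 ≈ 1,512.5313.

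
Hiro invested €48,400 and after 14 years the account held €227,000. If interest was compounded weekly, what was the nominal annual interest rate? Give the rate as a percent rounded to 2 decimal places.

11.05%

(1 + r/52)^728 = 227,000/48,400 = 4.69008.
1 + r/52 = 4.69008^(1/728) ≈ 1.002125, so r/52 ≈ 0.00212513.
r ≈ 52·0.00212513 = 11.05066%.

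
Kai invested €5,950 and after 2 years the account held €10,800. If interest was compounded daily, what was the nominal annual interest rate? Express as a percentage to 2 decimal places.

29.82%

(1 + r/365)^730 = 10,800/5,950 = 1.81513.
1 + r/365 = 1.81513^(1/730) ≈ 1.000817, so r/365 ≈ 0.000816984.
r ≈ 365·0.000816984 = 29.81992%.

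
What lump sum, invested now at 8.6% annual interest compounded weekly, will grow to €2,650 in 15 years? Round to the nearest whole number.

€730

Growth factor = (1 + 0.086/52)^780 ≈ 3.62891768.
P = 2,650/3.62891768 ≈ 730.2453.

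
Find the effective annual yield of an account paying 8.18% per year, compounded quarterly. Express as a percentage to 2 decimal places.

EAR = (1 + 8.18%/4)^4 − 1 = (1 + 0.02045)^4 − 1.
(1 + 0.02045)^4 ≈ 1.084344, so EAR ≈ 8.43436%.

8.43%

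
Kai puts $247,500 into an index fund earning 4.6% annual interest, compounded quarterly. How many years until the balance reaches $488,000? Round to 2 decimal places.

(1 + 0.0115)^(4t) = 488,000/247,500 = 1.9717.
4t·ln(1 + 0.0115) = ln(1.9717); 4t = 0.6789/0.0114344 ≈ 59.3740.
t ≈ 14.8435 years.

14.84 years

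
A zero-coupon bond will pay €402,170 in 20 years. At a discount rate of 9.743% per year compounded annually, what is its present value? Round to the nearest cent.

Growth factor = (1 + 0.09743)^20 ≈ 6.42002269176.
P = 402,170/6.42002269176 ≈ 62,643.0808.

€62,643.08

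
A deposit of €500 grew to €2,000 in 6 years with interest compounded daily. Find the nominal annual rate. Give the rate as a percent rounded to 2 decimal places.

23.11%

(1 + r/365)^2190 = 2,000/500 = 4.
1 + r/365 = 4^(1/2190) ≈ 1.000633, so r/365 ≈ 0.000633212.
r ≈ 365·0.000633212 = 23.11222%.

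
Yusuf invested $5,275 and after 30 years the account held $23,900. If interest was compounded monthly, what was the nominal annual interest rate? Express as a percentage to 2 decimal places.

The 360-period growth factor is 23,900/5,275 = 4.53081.
r/12 = 4.53081^(1/360) − 1 ≈ 0.00420576, so r ≈ 12·0.00420576 = 5.04692%.

5.05%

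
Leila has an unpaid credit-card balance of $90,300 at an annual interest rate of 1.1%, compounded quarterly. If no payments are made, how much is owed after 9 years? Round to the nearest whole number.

Periodic rate = 1.1%/4 = 0.00275; periods = 4·9 = 36.
A = 90,300·(1 + 0.00275)^36 ≈ 90,300·1.1039162937 ≈ 99,683.6413.

$99,684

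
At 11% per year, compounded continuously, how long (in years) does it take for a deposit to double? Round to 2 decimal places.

e^(0.11t) = 2, so 0.11t = ln 2 ≈ 0.69315.
t ≈ 0.69315/0.11 ≈ 6.3013.

6.30 years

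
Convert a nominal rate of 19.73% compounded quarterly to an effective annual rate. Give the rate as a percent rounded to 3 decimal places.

21.238%

EAR = (1 + 19.73%/4)^4 − 1 = (1 + 0.049325)^4 − 1.
(1 + 0.049325)^4 ≈ 1.212384, so EAR ≈ 21.23837%.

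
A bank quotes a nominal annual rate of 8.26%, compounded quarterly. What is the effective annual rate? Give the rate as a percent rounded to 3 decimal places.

8.519%

EAR = (1 + 8.26%/4)^4 − 1 = (1 + 0.02065)^4 − 1.
(1 + 0.02065)^4 ≈ 1.085194, so EAR ≈ 8.51939%.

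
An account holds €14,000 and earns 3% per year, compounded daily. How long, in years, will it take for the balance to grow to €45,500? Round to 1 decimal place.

39.3 years

(1 + 0.0000821918)^(365t) = 45,500/14,000 = 3.25.
365t·ln(1 + 0.0000821918) = ln(3.25); 365t = 1.1787/8.21884e-05 ≈ 14340.8918.
t ≈ 39.2901 years.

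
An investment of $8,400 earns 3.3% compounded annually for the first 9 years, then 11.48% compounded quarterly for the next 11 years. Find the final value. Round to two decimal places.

$39,073.90

Phase 1: 8,400·(1 + 0.033)^9 ≈ 11,250.7683.
Phase 2: 11,250.7683·(1 + 0.0287)^44 ≈ 39,073.8975.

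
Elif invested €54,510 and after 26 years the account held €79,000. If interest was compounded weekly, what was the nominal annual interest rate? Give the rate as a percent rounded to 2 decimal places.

1.43%

The 1352-period growth factor is 79,000/54,510 = 1.44928.
r/52 = 1.44928^(1/1352) − 1 ≈ 0.000274493, so r ≈ 52·0.000274493 = 1.42736%.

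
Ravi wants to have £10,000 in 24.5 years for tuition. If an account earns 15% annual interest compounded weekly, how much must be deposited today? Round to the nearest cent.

£254.84

Periodic rate = 15%/52 = 0.00288462; 1274 periods.
P = 10,000/(1 + 0.15/52)^1274 ≈ 10,000/39.24051231 ≈ 254.8387.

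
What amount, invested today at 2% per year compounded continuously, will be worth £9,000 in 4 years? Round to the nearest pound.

P = A·e^(−rt) = 9,000·e^(−0.08).
e^(−0.08) ≈ 0.9231163464, so P ≈ 8,308.0471.

£8,308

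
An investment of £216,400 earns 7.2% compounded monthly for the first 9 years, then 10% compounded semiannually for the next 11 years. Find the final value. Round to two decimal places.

£1,207,824.27

Phase 1: 216,400·(1 + 0.006)^108 ≈ 412,894.5726.
Phase 2: 412,894.5726·(1 + 0.05)^22 ≈ 1,207,824.2746.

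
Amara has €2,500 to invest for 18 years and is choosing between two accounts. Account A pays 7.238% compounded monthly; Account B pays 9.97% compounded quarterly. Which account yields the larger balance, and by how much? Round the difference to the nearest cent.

Account B, by €5,551.94

Account A growth factor: (1 + 0.07238/12)^216 ≈ 3.665360085; balance ≈ 9,163.4002.
Account B growth factor: (1 + 0.024925)^72 ≈ 5.8861352104; balance ≈ 14,715.3380.
Account B is larger by 5,551.9378.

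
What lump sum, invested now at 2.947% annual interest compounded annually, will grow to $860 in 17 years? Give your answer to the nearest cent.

$524.89

Growth factor = (1 + 0.02947)^17 ≈ 1.63844859.
P = 860/1.63844859 ≈ 524.8868.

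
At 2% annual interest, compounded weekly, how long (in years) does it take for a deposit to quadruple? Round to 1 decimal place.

(1 + 0.000384615)^(52t) = 4.
52t = ln 4 / ln(1 + 0.000384615) ≈ 1.3863/0.000384541 ≈ 3605.0584.
t ≈ 69.3280.

69.3 years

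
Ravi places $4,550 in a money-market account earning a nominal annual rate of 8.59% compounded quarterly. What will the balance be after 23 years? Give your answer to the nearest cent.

$32,133.92

Periodic rate = 8.59%/4 = 0.021475; periods = 4·23 = 92.
A = 4,550·(1 + 0.021475)^92 ≈ 4,550·7.0623992226 ≈ 32,133.9165.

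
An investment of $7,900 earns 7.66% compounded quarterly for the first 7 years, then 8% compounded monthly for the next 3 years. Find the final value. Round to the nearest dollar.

Phase 1: 7,900·(1 + 0.01915)^28 ≈ 13,436.7469.
Phase 2: 13,436.7469·(1 + 0.08/12)^36 ≈ 17,067.8538.

$17,068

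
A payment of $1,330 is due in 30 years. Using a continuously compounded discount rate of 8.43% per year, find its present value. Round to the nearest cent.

P = A·e^(−rt) = 1,330·e^(−2.529).
e^(−2.529) ≈ 0.07973871915, so P ≈ 106.0525.

$106.05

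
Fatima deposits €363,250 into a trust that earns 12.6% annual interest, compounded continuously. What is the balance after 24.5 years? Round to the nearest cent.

A = P·e^(rt) = 363,250·e^(0.126·24.5) = 363,250·e^3.087.
e^3.087 ≈ 21.91124553986, so A ≈ 7,959,259.9424.

€7,959,259.94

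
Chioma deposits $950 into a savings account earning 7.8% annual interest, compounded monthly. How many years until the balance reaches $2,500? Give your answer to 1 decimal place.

We need (1 + 0.0065)^(12t) = 2.6316, so 12t = ln 2.6316 / ln 1.0065 ≈ 149.3424.
t ≈ 149.3424/12 = 12.4452 years.

12.4 years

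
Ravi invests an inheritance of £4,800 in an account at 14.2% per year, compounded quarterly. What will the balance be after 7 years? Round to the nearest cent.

£12,748.06

Growth factor = (1 + 0.0355)^28 ≈ 2.6558460103.
A ≈ 4,800 × 2.6558460103 ≈ 12,748.0608.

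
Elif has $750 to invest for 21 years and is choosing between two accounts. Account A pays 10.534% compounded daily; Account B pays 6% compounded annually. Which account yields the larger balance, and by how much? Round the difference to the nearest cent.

Account A, by $4,299.57

Account A growth factor: (1 + 0.10534/365)^7665 ≈ 9.132329835; balance ≈ 6,849.2474.
Account B growth factor: (1 + 0.06)^21 ≈ 3.399563601; balance ≈ 2,549.6727.
Account A is larger by 4,299.5747.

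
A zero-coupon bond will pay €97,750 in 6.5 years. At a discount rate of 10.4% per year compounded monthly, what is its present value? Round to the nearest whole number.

Growth factor = (1 + 0.104/12)^78 ≈ 1.9602803181.
P = 97,750/1.9602803181 ≈ 49,865.3173.

€49,865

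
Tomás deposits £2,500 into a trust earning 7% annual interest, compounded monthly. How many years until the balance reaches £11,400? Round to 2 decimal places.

We need (1 + 0.00583333)^(12t) = 4.56, so 12t = ln 4.56 / ln 1.005833 ≈ 260.8704.
t ≈ 260.8704/12 = 21.7392 years.

21.74 years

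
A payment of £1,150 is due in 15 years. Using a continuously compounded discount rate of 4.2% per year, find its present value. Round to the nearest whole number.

£612

P = A·e^(−rt) = 1,150·e^(−0.63).
e^(−0.63) ≈ 0.532591801, so P ≈ 612.4806.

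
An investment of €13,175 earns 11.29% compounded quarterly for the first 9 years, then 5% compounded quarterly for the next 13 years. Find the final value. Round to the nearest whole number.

€68,465

Phase 1: 13,175·(1 + 0.028225)^36 ≈ 35,885.9417.
Phase 2: 35,885.9417·(1 + 0.0125)^52 ≈ 68,464.5890.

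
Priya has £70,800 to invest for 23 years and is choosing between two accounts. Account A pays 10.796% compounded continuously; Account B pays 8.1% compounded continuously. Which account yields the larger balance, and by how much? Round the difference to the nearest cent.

Account A growth factor: e^(0.10796·23) = e^2.48308 ≈ 11.9781002103; balance ≈ 848,049.4949.
Account B growth factor: e^(0.081·23) = e^1.863 ≈ 6.44303691749; balance ≈ 456,167.0138.
Account A is larger by 391,882.4811.

Account A, by £391,882.48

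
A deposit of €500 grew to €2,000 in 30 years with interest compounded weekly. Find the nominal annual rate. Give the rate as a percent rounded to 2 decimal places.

The 1560-period growth factor is 2,000/500 = 4.
r/52 = 4^(1/1560) − 1 ≈ 0.000889045, so r ≈ 52·0.000889045 = 4.62304%.

4.62%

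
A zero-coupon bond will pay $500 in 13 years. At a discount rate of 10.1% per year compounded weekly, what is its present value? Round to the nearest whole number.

Periodic rate = 10.1%/52 = 0.00194231; 676 periods.
P = 500/(1 + 0.101/52)^676 ≈ 500/3.71257804 ≈ 134.6773.

$135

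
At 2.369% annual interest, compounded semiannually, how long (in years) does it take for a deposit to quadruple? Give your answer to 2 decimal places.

(1 + 0.011845)^(2t) = 4.
2t = ln 4 / ln(1 + 0.011845) ≈ 1.3863/0.0117754 ≈ 117.7280.
t ≈ 58.8640.

58.86 years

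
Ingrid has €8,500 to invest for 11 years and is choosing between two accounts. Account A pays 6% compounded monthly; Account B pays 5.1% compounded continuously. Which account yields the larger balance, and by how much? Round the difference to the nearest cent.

A: (1 + 0.005)^132 ≈ 1.9316131435, so 8,500 × 1.9316131435 ≈ 16,418.7117.
B: e^(0.051·11) = e^0.561 ≈ 1.7524240484, so 8,500 × 1.7524240484 ≈ 14,895.6044.
Difference ≈ 1,523.1073 in favor of A.

Account A, by €1,523.11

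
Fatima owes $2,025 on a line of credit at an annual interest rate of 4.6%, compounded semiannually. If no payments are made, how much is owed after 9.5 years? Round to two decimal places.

$3,119.34

Growth factor = (1 + 0.023)^19 ≈ 1.540412523.
A ≈ 2,025 × 1.540412523 ≈ 3,119.3354.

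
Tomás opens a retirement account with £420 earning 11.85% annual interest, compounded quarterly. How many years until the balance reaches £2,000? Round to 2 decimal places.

13.36 years

(1 + 0.029625)^(4t) = 2,000/420 = 4.7619.
4t·ln(1 + 0.029625) = ln(4.7619); 4t = 1.5606/0.0291947 ≈ 53.4566.
t ≈ 13.3642 years.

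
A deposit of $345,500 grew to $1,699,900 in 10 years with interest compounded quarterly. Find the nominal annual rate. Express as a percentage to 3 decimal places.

16.255%

The 40-period growth factor is 1,699,900/345,500 = 4.92012.
r/4 = 4.92012^(1/40) − 1 ≈ 0.0406373, so r ≈ 4·0.0406373 = 16.25491%.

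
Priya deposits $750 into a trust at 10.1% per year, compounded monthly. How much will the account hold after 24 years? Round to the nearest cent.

$8,382.73

Growth factor = (1 + 0.101/12)^288 ≈ 11.17697524.
A ≈ 750 × 11.17697524 ≈ 8,382.7314.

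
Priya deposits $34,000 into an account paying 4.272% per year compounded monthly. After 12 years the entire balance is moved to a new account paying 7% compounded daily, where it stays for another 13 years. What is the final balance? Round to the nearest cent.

$140,893.31

Phase 1: 34,000·(1 + 0.00356)^144 ≈ 56,717.9186.
Phase 2: 56,717.9186·(1 + 0.07/365)^4745 ≈ 140,893.3098.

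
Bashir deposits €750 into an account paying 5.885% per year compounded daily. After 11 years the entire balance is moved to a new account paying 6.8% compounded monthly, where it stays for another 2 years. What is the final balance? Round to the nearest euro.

After 11 years at 5.885%: 750 × 1.910371677 ≈ 1,432.7788.
Then 2 years at 6.8%: 1,432.7788 × 1.145242169 ≈ 1,640.8787.

€1,641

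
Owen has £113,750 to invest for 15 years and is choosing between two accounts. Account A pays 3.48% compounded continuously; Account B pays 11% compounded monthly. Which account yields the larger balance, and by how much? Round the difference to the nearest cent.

Account A growth factor: e^(0.0348·15) = e^0.522 ≈ 1.6853950713; balance ≈ 191,713.6894.
Account B growth factor: (1 + 0.11/12)^180 ≈ 5.16798776932; balance ≈ 587,858.6088.
Account B is larger by 396,144.9194.

Account B, by £396,144.92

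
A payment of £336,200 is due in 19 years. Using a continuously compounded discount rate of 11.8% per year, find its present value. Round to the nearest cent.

£35,719.84

P = A·e^(−rt) = 336,200·e^(−2.242).
e^(−2.242) ≈ 0.106245800146, so P ≈ 35,719.8380.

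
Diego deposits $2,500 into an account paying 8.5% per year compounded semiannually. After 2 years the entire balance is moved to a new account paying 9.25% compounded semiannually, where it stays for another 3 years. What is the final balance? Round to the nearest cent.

After 2 years at 8.5%: 2,500 × 1.181147825 ≈ 2,952.8696.
Then 3 years at 9.25%: 2,952.8696 × 1.311634484 ≈ 3,873.0855.

$3,873.09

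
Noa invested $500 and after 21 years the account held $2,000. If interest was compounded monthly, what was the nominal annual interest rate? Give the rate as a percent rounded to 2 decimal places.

The 252-period growth factor is 2,000/500 = 4.
r/12 = 4^(1/252) − 1 ≈ 0.00551633, so r ≈ 12·0.00551633 = 6.61959%.

6.62%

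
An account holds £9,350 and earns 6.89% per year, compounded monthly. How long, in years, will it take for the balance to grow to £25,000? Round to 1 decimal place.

14.3 years

We need (1 + 0.00574167)^(12t) = 2.6738, so 12t = ln 2.6738 / ln 1.005742 ≈ 171.7829.
t ≈ 171.7829/12 = 14.3152 years.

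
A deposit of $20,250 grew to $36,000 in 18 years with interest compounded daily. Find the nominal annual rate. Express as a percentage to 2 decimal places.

(1 + r/365)^6570 = 36,000/20,250 = 1.77778.
1 + r/365 = 1.77778^(1/6570) ≈ 1.000088, so r/365 ≈ 0.0000875783.
r ≈ 365·0.0000875783 = 3.19661%.

3.20%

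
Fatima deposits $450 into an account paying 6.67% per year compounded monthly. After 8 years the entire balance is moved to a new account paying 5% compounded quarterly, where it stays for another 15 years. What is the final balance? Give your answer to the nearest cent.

Phase 1: 450·(1 + 0.0667/12)^96 ≈ 766.1440.
Phase 2: 766.1440·(1 + 0.0125)^60 ≈ 1,614.4043.

$1,614.40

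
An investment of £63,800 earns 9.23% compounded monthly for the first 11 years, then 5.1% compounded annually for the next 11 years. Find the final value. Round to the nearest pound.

After 11 years at 9.23%: 63,800 × 2.74948943082 ≈ 175,417.4257.
Then 11 years at 5.1%: 175,417.4257 × 1.72834276631 ≈ 303,181.4388.

£303,181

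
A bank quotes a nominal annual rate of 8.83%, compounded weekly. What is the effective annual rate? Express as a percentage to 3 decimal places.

One year is 52 periods at 0.00169808 each: (1 + 0.00169808)^52 ≈ 1.092234.
EAR = 1.092234 − 1 ≈ 9.22340%.

9.223%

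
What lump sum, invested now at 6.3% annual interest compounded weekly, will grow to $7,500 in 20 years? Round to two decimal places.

Growth factor = (1 + 0.063/52)^1040 ≈ 3.522733838.
P = 7,500/3.522733838 ≈ 2,129.0283.

$2,129.03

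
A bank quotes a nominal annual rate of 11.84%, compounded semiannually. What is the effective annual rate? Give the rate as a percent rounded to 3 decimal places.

EAR = (1 + 11.84%/2)^2 − 1 = (1 + 0.0592)^2 − 1.
(1 + 0.0592)^2 ≈ 1.121905, so EAR ≈ 12.19046%.

12.190%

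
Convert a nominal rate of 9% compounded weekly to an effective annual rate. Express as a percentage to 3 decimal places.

9.409%

EAR = (1 + 9%/52)^52 − 1 = (1 + 0.00173077)^52 − 1.
(1 + 0.00173077)^52 ≈ 1.094089, so EAR ≈ 9.40892%.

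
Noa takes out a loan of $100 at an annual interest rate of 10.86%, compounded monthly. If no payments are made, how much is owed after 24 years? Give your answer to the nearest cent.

$1,339.23

Periodic rate = 10.86%/12 = 0.00905; periods = 12·24 = 288.
A = 100·(1 + 0.00905)^288 ≈ 100·13.39225718 ≈ 1,339.2257.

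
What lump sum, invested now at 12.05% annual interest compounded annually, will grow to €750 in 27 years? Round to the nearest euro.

Annual rate = 12.05% = 0.1205; 27 periods.
P = 750/(1 + 0.1205)^27 ≈ 750/21.5834191 ≈ 34.7489.

€35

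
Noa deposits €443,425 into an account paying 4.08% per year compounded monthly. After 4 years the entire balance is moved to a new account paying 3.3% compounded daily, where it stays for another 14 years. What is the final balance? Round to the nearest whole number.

Phase 1: 443,425·(1 + 0.0034)^48 ≈ 521,887.4050.
Phase 2: 521,887.4050·(1 + 0.033/365)^5110 ≈ 828,346.0333.

€828,346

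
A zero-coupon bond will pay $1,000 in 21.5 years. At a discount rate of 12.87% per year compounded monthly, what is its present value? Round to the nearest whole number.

Growth factor = (1 + 0.010725)^258 ≈ 15.678917.
P = 1,000/15.678917 ≈ 63.7799.

$64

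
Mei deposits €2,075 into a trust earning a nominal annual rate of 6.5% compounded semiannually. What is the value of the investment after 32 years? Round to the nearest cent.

Growth factor = (1 + 0.0325)^64 ≈ 7.7439735513.
A ≈ 2,075 × 7.7439735513 ≈ 16,068.7451.

€16,068.75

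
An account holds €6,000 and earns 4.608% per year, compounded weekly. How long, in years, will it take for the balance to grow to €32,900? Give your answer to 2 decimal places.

36.95 years

(1 + 0.000886154)^(52t) = 32,900/6,000 = 5.4833.
52t·ln(1 + 0.000886154) = ln(5.4833); 52t = 1.7017/0.000885761 ≈ 1921.1868.
t ≈ 36.9459 years.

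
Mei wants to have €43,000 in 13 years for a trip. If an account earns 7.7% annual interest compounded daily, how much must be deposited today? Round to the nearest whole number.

Growth factor = (1 + 0.077/365)^4745 ≈ 2.7207142287.
P = 43,000/2.7207142287 ≈ 15,804.6735.

€15,805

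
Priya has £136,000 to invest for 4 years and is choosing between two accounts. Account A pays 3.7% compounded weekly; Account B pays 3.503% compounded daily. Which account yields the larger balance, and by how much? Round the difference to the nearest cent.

Account A growth factor: (1 + 0.037/52)^208 ≈ 1.1594518741; balance ≈ 157,685.4549.
Account B growth factor: (1 + 0.03503/365)^1460 ≈ 1.15040410533; balance ≈ 156,454.9583.
Account A is larger by 1,230.4966.

Account A, by £1,230.50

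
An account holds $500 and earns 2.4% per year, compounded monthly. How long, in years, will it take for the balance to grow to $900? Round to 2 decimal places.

We need (1 + 0.002)^(12t) = 1.8, so 12t = ln 1.8 / ln 1.002 ≈ 294.1871.
t ≈ 294.1871/12 = 24.5156 years.

24.52 years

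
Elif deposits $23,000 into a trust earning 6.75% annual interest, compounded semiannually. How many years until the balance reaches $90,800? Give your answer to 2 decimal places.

(1 + 0.03375)^(2t) = 90,800/23,000 = 3.9478.
2t·ln(1 + 0.03375) = ln(3.9478); 2t = 1.3732/0.033193 ≈ 41.3692.
t ≈ 20.6846 years.

20.68 years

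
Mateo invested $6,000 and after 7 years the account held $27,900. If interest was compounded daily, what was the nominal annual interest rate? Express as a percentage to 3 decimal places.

21.962%

The 2555-period growth factor is 27,900/6,000 = 4.65.
r/365 = 4.65^(1/2555) − 1 ≈ 0.000601695, so r ≈ 365·0.000601695 = 21.96185%.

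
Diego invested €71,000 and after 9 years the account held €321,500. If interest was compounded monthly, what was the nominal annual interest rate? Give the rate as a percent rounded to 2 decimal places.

16.90%

(1 + r/12)^108 = 321,500/71,000 = 4.52817.
1 + r/12 = 4.52817^(1/108) ≈ 1.014083, so r/12 ≈ 0.0140827.
r ≈ 12·0.0140827 = 16.89919%.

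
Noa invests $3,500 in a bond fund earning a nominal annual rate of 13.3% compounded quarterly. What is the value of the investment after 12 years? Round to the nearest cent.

Growth factor = (1 + 0.03325)^48 ≈ 4.8068422501.
A ≈ 3,500 × 4.8068422501 ≈ 16,823.9479.

$16,823.95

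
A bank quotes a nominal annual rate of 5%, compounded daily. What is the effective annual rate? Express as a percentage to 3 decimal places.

5.127%

EAR = (1 + 5%/365)^365 − 1 = (1 + 0.000136986)^365 − 1.
(1 + 0.000136986)^365 ≈ 1.051267, so EAR ≈ 5.12675%.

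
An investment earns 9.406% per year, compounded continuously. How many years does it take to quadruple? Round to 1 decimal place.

14.7 years

e^(0.09406t) = 4, so 0.09406t = ln 4 ≈ 1.3863.
t ≈ 1.3863/0.09406 ≈ 14.7384.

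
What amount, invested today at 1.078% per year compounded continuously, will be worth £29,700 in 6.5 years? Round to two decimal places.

£27,690.16

P = A·e^(−rt) = 29,700·e^(−0.07007).
e^(−0.07007) ≈ 0.93232855462, so P ≈ 27,690.1581.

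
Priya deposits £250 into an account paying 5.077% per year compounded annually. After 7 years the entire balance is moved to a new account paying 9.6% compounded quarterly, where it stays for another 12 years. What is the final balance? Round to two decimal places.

Phase 1: 250·(1 + 0.05077)^7 ≈ 353.5849.
Phase 2: 353.5849·(1 + 0.024)^48 ≈ 1,103.8030.

£1,103.80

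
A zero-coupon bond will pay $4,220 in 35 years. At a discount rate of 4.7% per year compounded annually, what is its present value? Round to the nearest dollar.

Growth factor = (1 + 0.047)^35 ≈ 4.990382779.
P = 4,220/4.990382779 ≈ 845.6265.

$846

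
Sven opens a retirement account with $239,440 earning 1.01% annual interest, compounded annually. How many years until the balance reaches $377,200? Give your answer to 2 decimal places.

45.22 years

(1 + 0.0101)^t = 377,200/239,440 = 1.5753.
t·ln(1 + 0.0101) = ln(1.5753); t = 0.45447/0.0100493 ≈ 45.2242.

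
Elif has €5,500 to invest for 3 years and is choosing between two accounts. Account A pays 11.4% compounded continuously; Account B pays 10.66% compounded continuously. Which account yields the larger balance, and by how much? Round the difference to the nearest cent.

A: e^(0.114·3) = e^0.342 ≈ 1.407760298, so 5,500 × 1.407760298 ≈ 7,742.6816.
B: e^(0.1066·3) = e^0.3198 ≈ 1.376852366, so 5,500 × 1.376852366 ≈ 7,572.6880.
Difference ≈ 169.9936 in favor of A.

Account A, by €169.99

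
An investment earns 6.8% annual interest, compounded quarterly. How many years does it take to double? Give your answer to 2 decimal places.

10.28 years

(1 + 0.017)^(4t) = 2.
4t = ln 2 / ln(1 + 0.017) ≈ 0.69315/0.0168571 ≈ 41.1190.
t ≈ 10.2797.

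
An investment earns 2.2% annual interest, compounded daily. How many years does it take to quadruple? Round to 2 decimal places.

63.02 years

(1 + 0.000060274)^(365t) = 4.
365t = ln 4 / ln(1 + 0.000060274) ≈ 1.3863/6.02722e-05 ≈ 23000.5769.
t ≈ 63.0153.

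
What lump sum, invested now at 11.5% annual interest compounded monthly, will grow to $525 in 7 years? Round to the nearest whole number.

Periodic rate = 11.5%/12 = 0.00958333; 84 periods.
P = 525/(1 + 0.115/12)^84 ≈ 525/2.22814004 ≈ 235.6225.

$236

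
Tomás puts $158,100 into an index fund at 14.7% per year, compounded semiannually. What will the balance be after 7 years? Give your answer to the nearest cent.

$426,737.25

Periodic rate = 14.7%/2 = 0.0735; periods = 2·7 = 14.
A = 158,100·(1 + 0.0735)^14 ≈ 158,100·2.69916033259 ≈ 426,737.2486.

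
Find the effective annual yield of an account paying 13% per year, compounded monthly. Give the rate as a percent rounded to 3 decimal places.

13.803%

EAR = (1 + 13%/12)^12 − 1 = (1 + 0.0108333)^12 − 1.
(1 + 0.0108333)^12 ≈ 1.138032, so EAR ≈ 13.80325%.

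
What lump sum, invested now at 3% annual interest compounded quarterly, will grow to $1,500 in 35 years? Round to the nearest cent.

$526.97

Growth factor = (1 + 0.0075)^140 ≈ 2.846476966.
P = 1,500/2.846476966 ≈ 526.9672.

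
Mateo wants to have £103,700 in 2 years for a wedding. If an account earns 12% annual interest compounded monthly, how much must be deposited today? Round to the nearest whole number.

£81,671

Growth factor = (1 + 0.01)^24 ≈ 1.26973464853.
P = 103,700/1.26973464853 ≈ 81,670.6074.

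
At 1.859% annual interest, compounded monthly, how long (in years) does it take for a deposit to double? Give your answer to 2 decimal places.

(1 + 0.00154917)^(12t) = 2.
12t = ln 2 / ln(1 + 0.00154917) ≈ 0.69315/0.00154797 ≈ 447.7788.
t ≈ 37.3149.

37.31 years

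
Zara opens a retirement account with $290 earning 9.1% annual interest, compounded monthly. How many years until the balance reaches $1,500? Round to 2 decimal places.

(1 + 0.00758333)^(12t) = 1,500/290 = 5.1724.
12t·ln(1 + 0.00758333) = ln(5.1724); 12t = 1.6433/0.00755472 ≈ 217.5247.
t ≈ 18.1271 years.

18.13 years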